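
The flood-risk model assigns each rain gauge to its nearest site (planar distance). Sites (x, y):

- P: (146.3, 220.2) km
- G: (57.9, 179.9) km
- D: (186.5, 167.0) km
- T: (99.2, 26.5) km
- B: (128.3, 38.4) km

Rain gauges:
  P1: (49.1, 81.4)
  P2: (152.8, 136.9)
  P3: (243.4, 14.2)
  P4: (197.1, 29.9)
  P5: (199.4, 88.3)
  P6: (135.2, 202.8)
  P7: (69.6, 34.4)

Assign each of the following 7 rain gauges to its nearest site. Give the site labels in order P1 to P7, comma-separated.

P1 → T (d²=5524.02)
P2 → D (d²=2041.70)
P3 → B (d²=13833.65)
P4 → B (d²=4805.69)
P5 → D (d²=6360.10)
P6 → P (d²=425.97)
P7 → T (d²=938.57)

T, D, B, B, D, P, T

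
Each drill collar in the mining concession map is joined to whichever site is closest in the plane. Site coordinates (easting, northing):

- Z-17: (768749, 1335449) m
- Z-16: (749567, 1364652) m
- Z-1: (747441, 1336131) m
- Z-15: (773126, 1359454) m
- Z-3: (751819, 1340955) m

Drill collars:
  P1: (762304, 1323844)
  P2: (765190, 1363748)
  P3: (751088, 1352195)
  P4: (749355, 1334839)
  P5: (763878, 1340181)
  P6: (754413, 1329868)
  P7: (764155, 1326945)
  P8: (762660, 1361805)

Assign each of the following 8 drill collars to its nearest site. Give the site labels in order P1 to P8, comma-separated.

Z-17, Z-15, Z-3, Z-1, Z-17, Z-1, Z-17, Z-15

P1 → Z-17 (d²=176214050.00)
P2 → Z-15 (d²=81418532.00)
P3 → Z-3 (d²=126871961.00)
P4 → Z-1 (d²=5332660.00)
P5 → Z-17 (d²=46118465.00)
P6 → Z-1 (d²=87833953.00)
P7 → Z-17 (d²=93422852.00)
P8 → Z-15 (d²=115064357.00)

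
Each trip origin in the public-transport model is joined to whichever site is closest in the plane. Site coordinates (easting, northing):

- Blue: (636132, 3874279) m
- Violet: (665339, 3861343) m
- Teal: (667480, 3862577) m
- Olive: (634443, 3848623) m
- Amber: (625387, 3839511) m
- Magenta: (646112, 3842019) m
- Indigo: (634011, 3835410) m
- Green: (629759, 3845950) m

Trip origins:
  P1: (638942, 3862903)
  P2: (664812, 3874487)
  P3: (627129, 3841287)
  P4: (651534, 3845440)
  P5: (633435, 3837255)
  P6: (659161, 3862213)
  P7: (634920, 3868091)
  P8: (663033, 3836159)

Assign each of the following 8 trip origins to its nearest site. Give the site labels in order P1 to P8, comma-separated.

Blue, Teal, Amber, Magenta, Indigo, Violet, Blue, Magenta

P1 → Blue (d²=137309476.00)
P2 → Teal (d²=148966324.00)
P3 → Amber (d²=6188740.00)
P4 → Magenta (d²=41101325.00)
P5 → Indigo (d²=3735801.00)
P6 → Violet (d²=38924584.00)
P7 → Blue (d²=39760288.00)
P8 → Magenta (d²=320659841.00)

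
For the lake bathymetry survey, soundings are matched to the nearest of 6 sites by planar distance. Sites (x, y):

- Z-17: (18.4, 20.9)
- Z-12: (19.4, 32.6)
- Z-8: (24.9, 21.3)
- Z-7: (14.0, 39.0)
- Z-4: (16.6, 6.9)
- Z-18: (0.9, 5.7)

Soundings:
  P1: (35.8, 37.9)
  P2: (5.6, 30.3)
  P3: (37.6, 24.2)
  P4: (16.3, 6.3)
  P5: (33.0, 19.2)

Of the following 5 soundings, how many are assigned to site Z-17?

P1 → Z-12
P2 → Z-7
P3 → Z-8
P4 → Z-4
P5 → Z-8
0 of the 5 go to Z-17.

0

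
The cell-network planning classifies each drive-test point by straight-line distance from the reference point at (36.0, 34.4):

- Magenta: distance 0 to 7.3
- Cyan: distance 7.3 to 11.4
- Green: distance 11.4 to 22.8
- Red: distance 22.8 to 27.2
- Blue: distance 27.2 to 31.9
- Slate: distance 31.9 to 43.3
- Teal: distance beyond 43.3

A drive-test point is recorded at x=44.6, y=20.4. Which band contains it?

Green

Distance = √((44.6−36.0)² + (20.4−34.4)²) = √(73.960 + 196.000) = 16.430.
11.4 ≤ 16.430 < 22.8 → Green.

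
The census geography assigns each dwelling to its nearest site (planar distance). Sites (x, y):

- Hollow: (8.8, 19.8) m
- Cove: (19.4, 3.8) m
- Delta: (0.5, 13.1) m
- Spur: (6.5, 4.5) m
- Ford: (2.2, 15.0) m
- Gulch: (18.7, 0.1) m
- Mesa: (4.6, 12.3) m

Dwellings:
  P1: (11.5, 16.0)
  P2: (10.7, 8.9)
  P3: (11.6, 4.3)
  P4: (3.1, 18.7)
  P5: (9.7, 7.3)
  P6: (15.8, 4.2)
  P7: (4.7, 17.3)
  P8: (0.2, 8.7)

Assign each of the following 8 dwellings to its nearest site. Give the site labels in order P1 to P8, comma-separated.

P1 → Hollow (d²=21.73)
P2 → Spur (d²=37.00)
P3 → Spur (d²=26.05)
P4 → Ford (d²=14.50)
P5 → Spur (d²=18.08)
P6 → Cove (d²=13.12)
P7 → Ford (d²=11.54)
P8 → Delta (d²=19.45)

Hollow, Spur, Spur, Ford, Spur, Cove, Ford, Delta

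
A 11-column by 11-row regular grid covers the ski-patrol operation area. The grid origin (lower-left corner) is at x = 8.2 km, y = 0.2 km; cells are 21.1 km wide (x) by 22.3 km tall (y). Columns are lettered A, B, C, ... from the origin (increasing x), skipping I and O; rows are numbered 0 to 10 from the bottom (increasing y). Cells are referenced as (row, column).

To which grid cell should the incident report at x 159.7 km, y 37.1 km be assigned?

(1, H)

Column index: ⌊(159.7 − 8.2) / 21.1⌋ = ⌊7.180⌋ = 7 → column H
Row offset from origin: ⌊(37.1 − 0.2) / 22.3⌋ = ⌊1.655⌋ = 1 → row 1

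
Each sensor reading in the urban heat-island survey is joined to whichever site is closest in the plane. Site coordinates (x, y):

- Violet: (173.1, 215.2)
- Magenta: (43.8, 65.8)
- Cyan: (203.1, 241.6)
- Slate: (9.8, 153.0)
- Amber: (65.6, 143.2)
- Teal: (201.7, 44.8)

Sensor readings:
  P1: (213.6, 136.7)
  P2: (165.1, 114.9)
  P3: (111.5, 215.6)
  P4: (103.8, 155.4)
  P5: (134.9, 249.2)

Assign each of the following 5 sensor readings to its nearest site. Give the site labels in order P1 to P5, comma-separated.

Violet, Teal, Violet, Amber, Violet

P1 → Violet (d²=7802.50)
P2 → Teal (d²=6253.57)
P3 → Violet (d²=3794.72)
P4 → Amber (d²=1608.08)
P5 → Violet (d²=2615.24)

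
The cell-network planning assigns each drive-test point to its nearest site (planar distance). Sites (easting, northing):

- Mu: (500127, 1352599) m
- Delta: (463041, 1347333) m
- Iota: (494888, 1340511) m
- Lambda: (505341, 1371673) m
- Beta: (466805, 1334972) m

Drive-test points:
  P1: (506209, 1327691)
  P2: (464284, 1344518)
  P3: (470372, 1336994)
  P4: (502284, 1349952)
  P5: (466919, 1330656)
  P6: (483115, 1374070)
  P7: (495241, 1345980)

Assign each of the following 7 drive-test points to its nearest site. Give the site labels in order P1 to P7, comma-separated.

P1 → Iota (d²=292517441.00)
P2 → Delta (d²=9469274.00)
P3 → Beta (d²=16811973.00)
P4 → Mu (d²=11659258.00)
P5 → Beta (d²=18640852.00)
P6 → Lambda (d²=499740685.00)
P7 → Iota (d²=30034570.00)

Iota, Delta, Beta, Mu, Beta, Lambda, Iota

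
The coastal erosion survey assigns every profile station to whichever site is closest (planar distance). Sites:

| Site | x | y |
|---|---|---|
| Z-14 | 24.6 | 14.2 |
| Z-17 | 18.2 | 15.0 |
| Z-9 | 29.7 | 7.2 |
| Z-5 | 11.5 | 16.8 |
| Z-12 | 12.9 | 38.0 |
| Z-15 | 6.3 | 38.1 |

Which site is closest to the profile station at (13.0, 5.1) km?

Squared distances to each site:
Z-14: 217.370; Z-17: 125.050; Z-9: 283.300; Z-5: 139.140; Z-12: 1082.420; Z-15: 1133.890.
Minimum at Z-17.

Z-17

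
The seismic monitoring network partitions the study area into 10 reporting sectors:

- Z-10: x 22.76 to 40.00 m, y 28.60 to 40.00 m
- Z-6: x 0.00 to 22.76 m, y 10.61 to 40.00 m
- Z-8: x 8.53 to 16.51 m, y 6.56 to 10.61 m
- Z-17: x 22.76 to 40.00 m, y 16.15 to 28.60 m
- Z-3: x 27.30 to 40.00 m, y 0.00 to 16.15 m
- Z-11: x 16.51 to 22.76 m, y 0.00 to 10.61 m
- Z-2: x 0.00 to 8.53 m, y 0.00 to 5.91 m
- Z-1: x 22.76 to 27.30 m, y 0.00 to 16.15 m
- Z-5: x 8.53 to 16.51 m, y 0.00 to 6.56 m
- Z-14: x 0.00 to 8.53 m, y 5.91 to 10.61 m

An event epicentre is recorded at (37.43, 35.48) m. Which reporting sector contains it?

The point has x = 37.43 and y = 35.48.
Only Z-10 satisfies 22.76 ≤ x ≤ 40.00 and 28.60 ≤ y ≤ 40.00.

Z-10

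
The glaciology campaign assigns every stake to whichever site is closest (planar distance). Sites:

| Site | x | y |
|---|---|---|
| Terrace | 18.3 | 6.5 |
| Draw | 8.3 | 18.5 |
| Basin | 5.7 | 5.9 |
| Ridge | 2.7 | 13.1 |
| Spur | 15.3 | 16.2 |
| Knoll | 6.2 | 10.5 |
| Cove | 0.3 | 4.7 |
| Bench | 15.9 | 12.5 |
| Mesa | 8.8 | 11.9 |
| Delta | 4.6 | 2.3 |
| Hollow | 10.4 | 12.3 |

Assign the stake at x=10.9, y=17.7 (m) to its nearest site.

Squared distances to each site:
Terrace: 180.200; Draw: 7.400; Basin: 166.280; Ridge: 88.400; Spur: 21.610; Knoll: 73.930; Cove: 281.360; Bench: 52.040; Mesa: 38.050; Delta: 276.850; Hollow: 29.410.
Minimum at Draw.

Draw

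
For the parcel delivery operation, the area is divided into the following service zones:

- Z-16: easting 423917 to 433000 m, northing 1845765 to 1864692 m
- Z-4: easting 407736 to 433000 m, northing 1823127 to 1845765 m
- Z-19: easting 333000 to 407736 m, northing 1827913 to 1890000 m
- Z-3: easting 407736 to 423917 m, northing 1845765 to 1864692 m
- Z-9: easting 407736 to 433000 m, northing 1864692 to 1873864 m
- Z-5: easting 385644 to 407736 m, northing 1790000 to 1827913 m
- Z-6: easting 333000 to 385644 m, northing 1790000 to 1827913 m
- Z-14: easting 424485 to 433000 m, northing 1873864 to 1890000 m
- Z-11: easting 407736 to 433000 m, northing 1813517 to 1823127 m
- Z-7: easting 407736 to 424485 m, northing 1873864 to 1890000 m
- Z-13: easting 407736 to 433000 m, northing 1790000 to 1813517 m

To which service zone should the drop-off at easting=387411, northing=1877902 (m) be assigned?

Z-19

The point has easting = 387411 and northing = 1877902.
Only Z-19 satisfies 333000 ≤ easting ≤ 407736 and 1827913 ≤ northing ≤ 1890000.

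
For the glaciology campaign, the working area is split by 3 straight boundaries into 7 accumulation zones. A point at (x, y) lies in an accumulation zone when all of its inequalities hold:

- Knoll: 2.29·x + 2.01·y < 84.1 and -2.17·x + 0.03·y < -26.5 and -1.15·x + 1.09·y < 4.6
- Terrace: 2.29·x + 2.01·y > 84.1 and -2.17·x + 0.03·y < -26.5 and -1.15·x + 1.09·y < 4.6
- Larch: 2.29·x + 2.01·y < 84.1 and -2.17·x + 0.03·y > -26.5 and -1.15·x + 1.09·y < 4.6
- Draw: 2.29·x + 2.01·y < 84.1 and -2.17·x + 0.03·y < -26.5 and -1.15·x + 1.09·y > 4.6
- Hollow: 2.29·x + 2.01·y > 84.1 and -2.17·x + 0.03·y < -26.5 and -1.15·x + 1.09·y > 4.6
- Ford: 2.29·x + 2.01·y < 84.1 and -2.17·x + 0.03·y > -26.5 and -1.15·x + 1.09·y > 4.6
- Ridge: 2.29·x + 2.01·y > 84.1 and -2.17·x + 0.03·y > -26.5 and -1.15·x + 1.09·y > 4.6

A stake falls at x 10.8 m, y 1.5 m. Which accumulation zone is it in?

Larch

2.29·10.8 + 2.01·1.5 = 27.747, which is < 84.1
-2.17·10.8 + 0.03·1.5 = -23.391, which is > -26.5
-1.15·10.8 + 1.09·1.5 = -10.785, which is < 4.6
This sign pattern matches Larch.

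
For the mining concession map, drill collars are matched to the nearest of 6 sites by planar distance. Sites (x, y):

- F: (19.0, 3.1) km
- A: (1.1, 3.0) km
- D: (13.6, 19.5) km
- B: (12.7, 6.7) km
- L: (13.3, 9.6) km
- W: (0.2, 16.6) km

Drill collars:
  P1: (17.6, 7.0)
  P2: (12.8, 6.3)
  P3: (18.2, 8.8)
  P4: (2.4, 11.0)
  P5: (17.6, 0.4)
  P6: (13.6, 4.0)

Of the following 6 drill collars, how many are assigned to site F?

2

P1 → F
P2 → B
P3 → L
P4 → W
P5 → F
P6 → B
2 of the 6 go to F.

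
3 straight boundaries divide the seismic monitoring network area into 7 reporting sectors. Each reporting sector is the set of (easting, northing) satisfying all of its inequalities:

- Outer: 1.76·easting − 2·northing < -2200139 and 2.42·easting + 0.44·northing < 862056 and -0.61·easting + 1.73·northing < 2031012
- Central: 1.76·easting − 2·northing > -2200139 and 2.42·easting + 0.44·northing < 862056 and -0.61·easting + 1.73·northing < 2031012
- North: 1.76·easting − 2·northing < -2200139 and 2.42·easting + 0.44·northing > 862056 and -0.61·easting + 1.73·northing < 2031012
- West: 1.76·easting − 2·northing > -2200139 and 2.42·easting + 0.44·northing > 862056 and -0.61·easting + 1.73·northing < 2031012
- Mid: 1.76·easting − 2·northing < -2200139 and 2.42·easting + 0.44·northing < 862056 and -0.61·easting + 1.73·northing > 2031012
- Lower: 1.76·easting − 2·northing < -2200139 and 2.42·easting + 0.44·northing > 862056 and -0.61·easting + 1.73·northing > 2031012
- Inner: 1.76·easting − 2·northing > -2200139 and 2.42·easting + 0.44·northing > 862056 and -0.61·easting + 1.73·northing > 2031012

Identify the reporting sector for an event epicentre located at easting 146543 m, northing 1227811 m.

Inner

1.76·146543 − 2·1227811 = -2197706.320, which is > -2200139
2.42·146543 + 0.44·1227811 = 894870.900, which is > 862056
-0.61·146543 + 1.73·1227811 = 2034721.800, which is > 2031012
This sign pattern matches Inner.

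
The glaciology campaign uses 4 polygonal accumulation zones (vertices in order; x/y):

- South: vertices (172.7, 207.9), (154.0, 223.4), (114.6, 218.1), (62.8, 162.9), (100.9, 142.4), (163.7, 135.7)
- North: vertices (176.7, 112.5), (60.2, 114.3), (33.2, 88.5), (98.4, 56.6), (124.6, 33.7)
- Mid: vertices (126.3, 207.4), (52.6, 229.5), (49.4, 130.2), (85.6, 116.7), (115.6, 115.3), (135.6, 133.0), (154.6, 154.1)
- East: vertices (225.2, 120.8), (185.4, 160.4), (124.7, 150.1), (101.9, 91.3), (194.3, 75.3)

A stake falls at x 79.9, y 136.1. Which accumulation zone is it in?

Cast a ray rightward from (79.9, 136.1). For each polygon, the edges (by vertex number in listed order) whose endpoints lie on opposite sides of y = 136.1, where each meets that height, and whether that is right or left of the point:
South: 5–6 at x≈159.95 (right), 6–1 at x≈163.75 (right) → 2 crossings.
North: no edge straddles that height → 0 crossings.
Mid: 2–3 at x≈49.59 (left), 6–7 at x≈138.39 (right) → 1 crossing.
East: 1–2 at x≈209.82 (right), 3–4 at x≈119.27 (right) → 2 crossings.
Only Mid has an odd count, so the point is inside Mid.

Mid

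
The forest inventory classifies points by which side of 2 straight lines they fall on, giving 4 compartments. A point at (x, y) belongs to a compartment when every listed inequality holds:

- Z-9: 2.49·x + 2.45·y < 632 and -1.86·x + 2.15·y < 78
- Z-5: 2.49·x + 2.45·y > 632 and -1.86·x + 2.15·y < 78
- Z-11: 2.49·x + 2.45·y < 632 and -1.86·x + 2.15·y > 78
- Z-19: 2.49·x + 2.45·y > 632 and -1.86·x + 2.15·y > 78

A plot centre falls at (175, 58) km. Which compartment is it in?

Z-9

2.49·175 + 2.45·58 = 577.850, which is < 632
-1.86·175 + 2.15·58 = -200.800, which is < 78
This sign pattern matches Z-9.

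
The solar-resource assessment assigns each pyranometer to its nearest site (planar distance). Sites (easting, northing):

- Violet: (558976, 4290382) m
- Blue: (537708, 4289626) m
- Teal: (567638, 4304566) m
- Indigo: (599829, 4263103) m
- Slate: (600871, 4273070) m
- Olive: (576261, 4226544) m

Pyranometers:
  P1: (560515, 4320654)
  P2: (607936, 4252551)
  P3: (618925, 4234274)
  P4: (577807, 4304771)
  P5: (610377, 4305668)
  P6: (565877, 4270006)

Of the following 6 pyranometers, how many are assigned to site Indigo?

2

P1 → Teal
P2 → Indigo
P3 → Indigo
P4 → Teal
P5 → Slate
P6 → Violet
2 of the 6 go to Indigo.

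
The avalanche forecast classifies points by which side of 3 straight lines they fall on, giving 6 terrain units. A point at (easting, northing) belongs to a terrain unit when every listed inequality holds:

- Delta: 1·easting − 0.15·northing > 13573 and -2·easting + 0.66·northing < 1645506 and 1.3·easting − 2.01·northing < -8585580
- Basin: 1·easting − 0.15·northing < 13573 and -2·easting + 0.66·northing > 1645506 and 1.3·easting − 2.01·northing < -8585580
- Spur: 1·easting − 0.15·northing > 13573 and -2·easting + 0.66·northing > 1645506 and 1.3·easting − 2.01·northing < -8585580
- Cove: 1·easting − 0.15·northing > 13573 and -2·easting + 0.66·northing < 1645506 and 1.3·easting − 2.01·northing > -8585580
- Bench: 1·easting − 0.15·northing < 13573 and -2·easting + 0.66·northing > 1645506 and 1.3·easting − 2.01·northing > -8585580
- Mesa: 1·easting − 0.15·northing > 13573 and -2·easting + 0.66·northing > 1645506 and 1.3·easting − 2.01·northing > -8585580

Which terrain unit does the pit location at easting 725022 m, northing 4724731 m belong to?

1·725022 − 0.15·4724731 = 16312.350, which is > 13573
-2·725022 + 0.66·4724731 = 1668278.460, which is > 1645506
1.3·725022 − 2.01·4724731 = -8554180.710, which is > -8585580
This sign pattern matches Mesa.

Mesa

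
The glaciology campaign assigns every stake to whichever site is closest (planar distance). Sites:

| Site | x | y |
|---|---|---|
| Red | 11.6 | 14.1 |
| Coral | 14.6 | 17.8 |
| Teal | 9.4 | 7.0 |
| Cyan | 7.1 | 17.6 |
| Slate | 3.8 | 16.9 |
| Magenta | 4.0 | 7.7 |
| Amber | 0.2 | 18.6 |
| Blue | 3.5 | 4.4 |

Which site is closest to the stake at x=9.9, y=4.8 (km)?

Teal

Squared distances to each site:
Red: 89.380; Coral: 191.090; Teal: 5.090; Cyan: 171.680; Slate: 183.620; Magenta: 43.220; Amber: 284.530; Blue: 41.120.
Minimum at Teal.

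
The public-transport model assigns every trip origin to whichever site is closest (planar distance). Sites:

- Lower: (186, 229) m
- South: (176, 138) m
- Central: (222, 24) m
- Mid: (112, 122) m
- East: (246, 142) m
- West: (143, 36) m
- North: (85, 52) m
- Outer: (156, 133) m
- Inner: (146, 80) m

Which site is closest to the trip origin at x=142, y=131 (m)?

Outer

Squared distances to each site:
Lower: 11540.000; South: 1205.000; Central: 17849.000; Mid: 981.000; East: 10937.000; West: 9026.000; North: 9490.000; Outer: 200.000; Inner: 2617.000.
Minimum at Outer.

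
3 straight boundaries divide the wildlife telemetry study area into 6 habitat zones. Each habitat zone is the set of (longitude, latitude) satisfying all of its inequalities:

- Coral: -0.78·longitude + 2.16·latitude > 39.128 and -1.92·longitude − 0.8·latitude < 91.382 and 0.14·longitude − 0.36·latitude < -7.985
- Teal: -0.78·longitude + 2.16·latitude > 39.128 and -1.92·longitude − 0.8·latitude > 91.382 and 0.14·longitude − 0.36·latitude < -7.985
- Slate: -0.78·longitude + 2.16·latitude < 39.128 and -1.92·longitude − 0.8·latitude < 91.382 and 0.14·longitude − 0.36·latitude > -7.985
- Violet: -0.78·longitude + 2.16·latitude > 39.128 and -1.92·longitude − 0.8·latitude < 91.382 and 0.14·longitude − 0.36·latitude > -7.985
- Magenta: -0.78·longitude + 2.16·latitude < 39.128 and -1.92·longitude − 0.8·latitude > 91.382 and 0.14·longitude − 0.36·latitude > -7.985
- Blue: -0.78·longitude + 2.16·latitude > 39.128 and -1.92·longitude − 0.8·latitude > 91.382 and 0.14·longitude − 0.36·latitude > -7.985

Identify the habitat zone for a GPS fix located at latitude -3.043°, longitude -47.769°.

Magenta

-0.78·-47.769 + 2.16·-3.043 = 30.687, which is < 39.128
-1.92·-47.769 − 0.8·-3.043 = 94.151, which is > 91.382
0.14·-47.769 − 0.36·-3.043 = -5.592, which is > -7.985
This sign pattern matches Magenta.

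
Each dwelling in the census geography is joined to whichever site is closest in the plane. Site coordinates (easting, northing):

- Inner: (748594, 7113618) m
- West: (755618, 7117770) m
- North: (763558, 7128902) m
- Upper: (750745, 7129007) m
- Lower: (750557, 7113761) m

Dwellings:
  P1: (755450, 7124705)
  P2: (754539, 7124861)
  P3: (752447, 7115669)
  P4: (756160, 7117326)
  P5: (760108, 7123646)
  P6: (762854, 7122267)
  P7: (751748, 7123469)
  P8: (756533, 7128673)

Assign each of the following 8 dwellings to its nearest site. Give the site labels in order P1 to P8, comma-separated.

Upper, Upper, Lower, West, North, North, Upper, Upper

P1 → Upper (d²=40644229.00)
P2 → Upper (d²=31583752.00)
P3 → Lower (d²=7212564.00)
P4 → West (d²=490900.00)
P5 → North (d²=39528036.00)
P6 → North (d²=44518841.00)
P7 → Upper (d²=31675453.00)
P8 → Upper (d²=33612500.00)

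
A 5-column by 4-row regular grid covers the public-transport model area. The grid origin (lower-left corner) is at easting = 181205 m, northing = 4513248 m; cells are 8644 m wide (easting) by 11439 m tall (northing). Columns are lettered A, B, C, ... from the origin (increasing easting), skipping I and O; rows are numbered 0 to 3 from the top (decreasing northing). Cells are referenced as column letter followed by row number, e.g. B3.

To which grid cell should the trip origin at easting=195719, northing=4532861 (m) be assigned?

Column index: ⌊(195719 − 181205) / 8644⌋ = ⌊1.679⌋ = 1 → column B
Row offset from origin: ⌊(4532861 − 4513248) / 11439⌋ = ⌊1.715⌋ = 1 → row 2 (counted from top)

B2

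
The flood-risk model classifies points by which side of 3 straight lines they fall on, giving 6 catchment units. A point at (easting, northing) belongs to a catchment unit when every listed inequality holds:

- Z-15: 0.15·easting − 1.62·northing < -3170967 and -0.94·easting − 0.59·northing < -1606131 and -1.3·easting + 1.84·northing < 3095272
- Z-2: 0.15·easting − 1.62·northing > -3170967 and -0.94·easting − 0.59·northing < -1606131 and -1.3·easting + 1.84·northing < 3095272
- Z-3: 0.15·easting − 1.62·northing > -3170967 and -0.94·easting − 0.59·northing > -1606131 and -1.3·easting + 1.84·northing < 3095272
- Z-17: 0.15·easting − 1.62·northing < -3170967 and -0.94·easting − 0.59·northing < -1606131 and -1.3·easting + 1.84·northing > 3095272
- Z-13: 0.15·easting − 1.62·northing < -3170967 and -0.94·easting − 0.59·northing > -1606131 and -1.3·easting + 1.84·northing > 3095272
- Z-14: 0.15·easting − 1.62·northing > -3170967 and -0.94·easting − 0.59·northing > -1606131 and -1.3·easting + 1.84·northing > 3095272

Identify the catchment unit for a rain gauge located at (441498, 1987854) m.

Z-3

0.15·441498 − 1.62·1987854 = -3154098.780, which is > -3170967
-0.94·441498 − 0.59·1987854 = -1587841.980, which is > -1606131
-1.3·441498 + 1.84·1987854 = 3083703.960, which is < 3095272
This sign pattern matches Z-3.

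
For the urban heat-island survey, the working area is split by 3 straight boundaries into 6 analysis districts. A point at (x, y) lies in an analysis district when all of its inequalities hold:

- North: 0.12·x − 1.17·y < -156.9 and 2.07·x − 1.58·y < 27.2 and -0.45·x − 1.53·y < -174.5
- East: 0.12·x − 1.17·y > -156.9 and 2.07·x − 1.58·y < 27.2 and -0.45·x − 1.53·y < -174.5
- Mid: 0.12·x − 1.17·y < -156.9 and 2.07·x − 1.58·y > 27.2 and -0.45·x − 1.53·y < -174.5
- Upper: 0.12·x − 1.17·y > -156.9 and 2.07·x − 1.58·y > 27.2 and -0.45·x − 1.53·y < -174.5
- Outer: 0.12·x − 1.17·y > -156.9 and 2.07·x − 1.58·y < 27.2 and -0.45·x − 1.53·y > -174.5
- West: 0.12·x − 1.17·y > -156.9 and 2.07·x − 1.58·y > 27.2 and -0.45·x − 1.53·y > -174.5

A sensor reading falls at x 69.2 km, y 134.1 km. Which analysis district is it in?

East

0.12·69.2 − 1.17·134.1 = -148.593, which is > -156.9
2.07·69.2 − 1.58·134.1 = -68.634, which is < 27.2
-0.45·69.2 − 1.53·134.1 = -236.313, which is < -174.5
This sign pattern matches East.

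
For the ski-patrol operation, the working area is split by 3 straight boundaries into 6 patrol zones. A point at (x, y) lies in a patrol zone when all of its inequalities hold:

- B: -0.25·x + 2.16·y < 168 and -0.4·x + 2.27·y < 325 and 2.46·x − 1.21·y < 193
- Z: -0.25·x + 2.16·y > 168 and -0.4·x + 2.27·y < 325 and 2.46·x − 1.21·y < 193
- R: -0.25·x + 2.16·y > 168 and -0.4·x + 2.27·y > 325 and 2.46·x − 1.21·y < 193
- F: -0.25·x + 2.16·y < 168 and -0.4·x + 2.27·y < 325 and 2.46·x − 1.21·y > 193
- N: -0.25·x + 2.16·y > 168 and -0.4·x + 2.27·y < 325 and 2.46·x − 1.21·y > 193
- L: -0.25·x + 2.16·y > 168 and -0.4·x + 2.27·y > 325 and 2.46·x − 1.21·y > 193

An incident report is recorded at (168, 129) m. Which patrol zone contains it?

-0.25·168 + 2.16·129 = 236.640, which is > 168
-0.4·168 + 2.27·129 = 225.630, which is < 325
2.46·168 − 1.21·129 = 257.190, which is > 193
This sign pattern matches N.

N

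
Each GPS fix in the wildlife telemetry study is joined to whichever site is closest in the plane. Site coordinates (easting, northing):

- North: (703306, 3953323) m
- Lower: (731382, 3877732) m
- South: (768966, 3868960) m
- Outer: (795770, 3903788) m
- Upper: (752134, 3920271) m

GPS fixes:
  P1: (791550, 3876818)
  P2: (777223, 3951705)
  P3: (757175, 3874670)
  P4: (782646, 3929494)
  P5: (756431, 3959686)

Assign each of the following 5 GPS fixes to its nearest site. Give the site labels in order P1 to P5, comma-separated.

P1 → South (d²=571785220.00)
P2 → Upper (d²=1617554277.00)
P3 → South (d²=171631781.00)
P4 → Outer (d²=833037812.00)
P5 → Upper (d²=1572006434.00)

South, Upper, South, Outer, Upper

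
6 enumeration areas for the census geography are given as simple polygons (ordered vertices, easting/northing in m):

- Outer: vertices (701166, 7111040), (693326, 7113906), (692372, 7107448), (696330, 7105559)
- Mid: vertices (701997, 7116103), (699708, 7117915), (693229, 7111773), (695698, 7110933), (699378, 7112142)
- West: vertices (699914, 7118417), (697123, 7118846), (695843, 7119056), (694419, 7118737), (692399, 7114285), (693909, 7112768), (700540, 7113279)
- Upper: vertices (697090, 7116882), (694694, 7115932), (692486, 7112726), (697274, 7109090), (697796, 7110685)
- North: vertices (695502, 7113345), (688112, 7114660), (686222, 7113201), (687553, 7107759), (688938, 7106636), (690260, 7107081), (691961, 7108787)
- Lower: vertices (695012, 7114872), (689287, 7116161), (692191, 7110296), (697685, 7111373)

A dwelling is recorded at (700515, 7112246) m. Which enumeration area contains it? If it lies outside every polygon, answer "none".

none

Cast a ray rightward from (700515, 7112246). For each polygon, the edges (by vertex number in listed order) whose endpoints lie on opposite sides of northing = 7112246, where each meets that height, and whether that is right or left of the point:
Outer: 1–2 at easting≈697867.0 (left), 2–3 at easting≈693080.8 (left) → 0 crossings.
Mid: 2–3 at easting≈693728.0 (left), 5–1 at easting≈699446.8 (left) → 0 crossings.
West: no edge straddles that height → 0 crossings.
Upper: 3–4 at easting≈693118.1 (left), 5–1 at easting≈697618.2 (left) → 0 crossings.
North: 3–4 at easting≈686455.6 (left), 7–1 at easting≈694648.2 (left) → 0 crossings.
Lower: 2–3 at easting≈691225.5 (left), 4–1 at easting≈697018.1 (left) → 0 crossings.
All counts are even, so the point lies outside every listed polygon.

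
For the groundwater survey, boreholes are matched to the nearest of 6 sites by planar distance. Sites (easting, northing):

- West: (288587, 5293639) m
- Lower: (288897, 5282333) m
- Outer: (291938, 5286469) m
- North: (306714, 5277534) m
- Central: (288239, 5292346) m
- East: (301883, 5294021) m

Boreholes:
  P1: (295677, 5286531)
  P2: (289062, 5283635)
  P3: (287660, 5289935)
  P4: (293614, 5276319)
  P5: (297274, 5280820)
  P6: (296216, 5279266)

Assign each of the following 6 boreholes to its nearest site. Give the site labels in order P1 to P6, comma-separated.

P1 → Outer (d²=13983965.00)
P2 → Lower (d²=1722429.00)
P3 → Central (d²=6148162.00)
P4 → Lower (d²=58418285.00)
P5 → Outer (d²=60384097.00)
P6 → Lower (d²=62974250.00)

Outer, Lower, Central, Lower, Outer, Lower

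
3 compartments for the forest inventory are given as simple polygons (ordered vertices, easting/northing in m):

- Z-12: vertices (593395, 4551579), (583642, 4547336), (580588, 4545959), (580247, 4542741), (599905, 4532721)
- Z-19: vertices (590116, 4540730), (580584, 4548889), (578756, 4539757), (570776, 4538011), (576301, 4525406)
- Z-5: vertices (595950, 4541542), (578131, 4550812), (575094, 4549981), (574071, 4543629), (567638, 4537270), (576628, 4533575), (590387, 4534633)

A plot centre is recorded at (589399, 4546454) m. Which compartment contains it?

Cast a ray rightward from (589399, 4546454). For each polygon, the edges (by vertex number in listed order) whose endpoints lie on opposite sides of northing = 4546454, where each meets that height, and whether that is right or left of the point:
Z-12: 2–3 at easting≈581685.8 (left), 5–1 at easting≈595164.2 (right) → 1 crossing.
Z-19: 1–2 at easting≈583428.8 (left), 2–3 at easting≈580096.6 (left) → 0 crossings.
Z-5: 1–2 at easting≈586508.0 (left), 3–4 at easting≈574526.0 (left) → 0 crossings.
Only Z-12 has an odd count, so the point is inside Z-12.

Z-12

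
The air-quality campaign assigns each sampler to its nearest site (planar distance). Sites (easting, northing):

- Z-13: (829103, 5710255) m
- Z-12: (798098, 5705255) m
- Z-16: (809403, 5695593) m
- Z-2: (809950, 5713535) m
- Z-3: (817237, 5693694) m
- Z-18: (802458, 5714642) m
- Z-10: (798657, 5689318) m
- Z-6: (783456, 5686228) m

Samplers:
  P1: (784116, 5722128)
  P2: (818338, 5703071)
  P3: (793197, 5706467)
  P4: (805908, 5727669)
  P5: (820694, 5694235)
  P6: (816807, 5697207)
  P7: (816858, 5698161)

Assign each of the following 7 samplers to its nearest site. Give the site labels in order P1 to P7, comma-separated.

Z-18, Z-3, Z-12, Z-18, Z-3, Z-3, Z-3

P1 → Z-18 (d²=392469160.00)
P2 → Z-3 (d²=89140330.00)
P3 → Z-12 (d²=25488745.00)
P4 → Z-18 (d²=181605229.00)
P5 → Z-3 (d²=12243530.00)
P6 → Z-3 (d²=12526069.00)
P7 → Z-3 (d²=20097730.00)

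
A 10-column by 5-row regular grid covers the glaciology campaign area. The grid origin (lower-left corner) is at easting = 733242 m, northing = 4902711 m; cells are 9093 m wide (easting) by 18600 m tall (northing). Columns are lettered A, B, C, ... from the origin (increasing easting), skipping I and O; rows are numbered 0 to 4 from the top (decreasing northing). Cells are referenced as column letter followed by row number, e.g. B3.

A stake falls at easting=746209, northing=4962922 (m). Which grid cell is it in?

Column index: ⌊(746209 − 733242) / 9093⌋ = ⌊1.426⌋ = 1 → column B
Row offset from origin: ⌊(4962922 − 4902711) / 18600⌋ = ⌊3.237⌋ = 3 → row 1 (counted from top)

B1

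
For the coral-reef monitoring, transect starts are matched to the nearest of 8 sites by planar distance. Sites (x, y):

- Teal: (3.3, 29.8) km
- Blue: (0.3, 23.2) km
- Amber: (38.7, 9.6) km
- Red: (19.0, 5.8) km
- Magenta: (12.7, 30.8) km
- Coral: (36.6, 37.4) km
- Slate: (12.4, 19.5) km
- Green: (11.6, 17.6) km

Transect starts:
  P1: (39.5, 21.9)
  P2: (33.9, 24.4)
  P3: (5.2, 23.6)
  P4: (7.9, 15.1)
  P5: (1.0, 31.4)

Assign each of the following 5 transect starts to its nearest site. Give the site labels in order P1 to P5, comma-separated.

Amber, Coral, Blue, Green, Teal

P1 → Amber (d²=151.93)
P2 → Coral (d²=176.29)
P3 → Blue (d²=24.17)
P4 → Green (d²=19.94)
P5 → Teal (d²=7.85)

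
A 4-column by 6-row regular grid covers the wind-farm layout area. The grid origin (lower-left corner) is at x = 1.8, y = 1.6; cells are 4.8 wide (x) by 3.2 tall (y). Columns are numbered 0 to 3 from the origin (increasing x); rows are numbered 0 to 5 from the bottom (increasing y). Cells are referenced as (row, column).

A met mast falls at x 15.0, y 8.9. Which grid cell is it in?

(2, 2)

Column index: ⌊(15.0 − 1.8) / 4.8⌋ = ⌊2.750⌋ = 2
Row offset from origin: ⌊(8.9 − 1.6) / 3.2⌋ = ⌊2.281⌋ = 2 → row 2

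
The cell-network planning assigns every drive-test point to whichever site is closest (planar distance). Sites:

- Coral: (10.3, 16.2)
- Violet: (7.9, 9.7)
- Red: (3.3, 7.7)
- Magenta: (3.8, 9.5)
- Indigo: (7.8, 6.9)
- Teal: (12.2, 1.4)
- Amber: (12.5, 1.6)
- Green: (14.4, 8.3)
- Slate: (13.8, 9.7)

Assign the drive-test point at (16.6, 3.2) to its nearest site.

Squared distances to each site:
Coral: 208.690; Violet: 117.940; Red: 197.140; Magenta: 203.530; Indigo: 91.130; Teal: 22.600; Amber: 19.370; Green: 30.850; Slate: 50.090.
Minimum at Amber.

Amber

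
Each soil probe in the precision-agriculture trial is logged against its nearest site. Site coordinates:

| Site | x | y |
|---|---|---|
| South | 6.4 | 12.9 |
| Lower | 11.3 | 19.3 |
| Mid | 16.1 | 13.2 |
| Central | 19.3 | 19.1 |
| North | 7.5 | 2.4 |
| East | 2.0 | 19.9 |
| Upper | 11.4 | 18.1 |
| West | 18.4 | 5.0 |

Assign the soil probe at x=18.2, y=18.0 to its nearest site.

Central

Squared distances to each site:
South: 165.250; Lower: 49.300; Mid: 27.450; Central: 2.420; North: 357.850; East: 266.050; Upper: 46.250; West: 169.040.
Minimum at Central.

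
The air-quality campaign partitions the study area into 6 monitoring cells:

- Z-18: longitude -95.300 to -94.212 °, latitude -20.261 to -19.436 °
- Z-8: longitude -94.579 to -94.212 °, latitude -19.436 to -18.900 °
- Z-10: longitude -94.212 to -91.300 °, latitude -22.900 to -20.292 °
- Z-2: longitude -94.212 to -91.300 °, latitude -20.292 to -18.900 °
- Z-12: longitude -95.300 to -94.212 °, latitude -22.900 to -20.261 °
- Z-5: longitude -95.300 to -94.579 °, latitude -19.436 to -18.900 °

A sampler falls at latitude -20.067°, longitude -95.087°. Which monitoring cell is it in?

The point has longitude = -95.087 and latitude = -20.067.
Only Z-18 satisfies -95.300 ≤ longitude ≤ -94.212 and -20.261 ≤ latitude ≤ -19.436.

Z-18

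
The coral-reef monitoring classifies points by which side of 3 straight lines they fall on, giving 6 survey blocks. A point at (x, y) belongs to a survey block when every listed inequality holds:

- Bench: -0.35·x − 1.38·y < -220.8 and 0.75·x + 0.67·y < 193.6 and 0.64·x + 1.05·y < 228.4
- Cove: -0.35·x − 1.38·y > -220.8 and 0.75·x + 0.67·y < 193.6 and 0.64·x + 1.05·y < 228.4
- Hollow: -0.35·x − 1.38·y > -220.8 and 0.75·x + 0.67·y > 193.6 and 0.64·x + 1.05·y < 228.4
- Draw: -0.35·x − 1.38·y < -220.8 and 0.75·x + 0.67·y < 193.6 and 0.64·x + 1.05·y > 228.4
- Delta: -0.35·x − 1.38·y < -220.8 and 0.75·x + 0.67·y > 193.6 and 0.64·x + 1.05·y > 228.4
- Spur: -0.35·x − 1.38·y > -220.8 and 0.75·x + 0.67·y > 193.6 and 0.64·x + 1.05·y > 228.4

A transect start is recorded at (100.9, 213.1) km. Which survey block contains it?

Delta

-0.35·100.9 − 1.38·213.1 = -329.393, which is < -220.8
0.75·100.9 + 0.67·213.1 = 218.452, which is > 193.6
0.64·100.9 + 1.05·213.1 = 288.331, which is > 228.4
This sign pattern matches Delta.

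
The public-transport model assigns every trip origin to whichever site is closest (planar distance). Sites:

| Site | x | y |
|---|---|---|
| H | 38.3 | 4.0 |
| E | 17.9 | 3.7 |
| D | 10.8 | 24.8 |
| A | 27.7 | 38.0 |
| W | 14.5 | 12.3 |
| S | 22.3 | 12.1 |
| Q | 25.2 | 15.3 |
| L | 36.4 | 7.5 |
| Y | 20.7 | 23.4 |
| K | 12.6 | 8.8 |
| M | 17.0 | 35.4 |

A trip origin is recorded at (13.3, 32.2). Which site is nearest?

Squared distances to each site:
H: 1420.240; E: 833.410; D: 61.010; A: 241.000; W: 397.450; S: 485.010; Q: 427.220; L: 1143.700; Y: 132.200; K: 548.050; M: 23.930.
Minimum at M.

M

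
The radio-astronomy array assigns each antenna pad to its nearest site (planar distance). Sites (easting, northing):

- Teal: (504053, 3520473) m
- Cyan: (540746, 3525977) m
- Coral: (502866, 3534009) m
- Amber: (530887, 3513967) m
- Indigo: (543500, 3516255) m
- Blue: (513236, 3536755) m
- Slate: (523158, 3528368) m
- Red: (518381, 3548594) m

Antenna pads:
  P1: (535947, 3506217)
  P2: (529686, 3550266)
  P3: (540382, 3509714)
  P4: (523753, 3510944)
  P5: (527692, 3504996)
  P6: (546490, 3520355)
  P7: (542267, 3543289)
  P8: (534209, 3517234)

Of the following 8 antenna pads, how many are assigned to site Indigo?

P1 → Amber
P2 → Red
P3 → Indigo
P4 → Amber
P5 → Amber
P6 → Indigo
P7 → Cyan
P8 → Amber
2 of the 8 go to Indigo.

2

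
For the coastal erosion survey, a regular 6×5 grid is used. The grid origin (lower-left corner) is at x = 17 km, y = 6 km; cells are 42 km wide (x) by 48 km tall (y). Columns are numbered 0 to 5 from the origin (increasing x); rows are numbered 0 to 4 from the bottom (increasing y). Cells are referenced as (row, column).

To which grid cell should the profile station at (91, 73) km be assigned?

Column index: ⌊(91 − 17) / 42⌋ = ⌊1.762⌋ = 1
Row offset from origin: ⌊(73 − 6) / 48⌋ = ⌊1.396⌋ = 1 → row 1

(1, 1)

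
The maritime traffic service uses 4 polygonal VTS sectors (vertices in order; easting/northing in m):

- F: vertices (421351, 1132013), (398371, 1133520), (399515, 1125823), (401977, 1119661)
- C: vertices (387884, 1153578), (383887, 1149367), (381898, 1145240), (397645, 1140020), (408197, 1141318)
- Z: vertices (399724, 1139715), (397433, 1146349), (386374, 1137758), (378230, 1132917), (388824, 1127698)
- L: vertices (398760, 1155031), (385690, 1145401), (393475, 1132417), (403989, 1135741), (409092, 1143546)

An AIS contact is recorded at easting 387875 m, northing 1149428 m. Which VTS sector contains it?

Cast a ray rightward from (387875, 1149428). For each polygon, the edges (by vertex number in listed order) whose endpoints lie on opposite sides of northing = 1149428, where each meets that height, and whether that is right or left of the point:
F: no edge straddles that height → 0 crossings.
C: 1–2 at easting≈383944.9 (left), 5–1 at easting≈394759.9 (right) → 1 crossing.
Z: no edge straddles that height → 0 crossings.
L: 1–2 at easting≈391155.5 (right), 5–1 at easting≈403800.5 (right) → 2 crossings.
Only C has an odd count, so the point is inside C.

C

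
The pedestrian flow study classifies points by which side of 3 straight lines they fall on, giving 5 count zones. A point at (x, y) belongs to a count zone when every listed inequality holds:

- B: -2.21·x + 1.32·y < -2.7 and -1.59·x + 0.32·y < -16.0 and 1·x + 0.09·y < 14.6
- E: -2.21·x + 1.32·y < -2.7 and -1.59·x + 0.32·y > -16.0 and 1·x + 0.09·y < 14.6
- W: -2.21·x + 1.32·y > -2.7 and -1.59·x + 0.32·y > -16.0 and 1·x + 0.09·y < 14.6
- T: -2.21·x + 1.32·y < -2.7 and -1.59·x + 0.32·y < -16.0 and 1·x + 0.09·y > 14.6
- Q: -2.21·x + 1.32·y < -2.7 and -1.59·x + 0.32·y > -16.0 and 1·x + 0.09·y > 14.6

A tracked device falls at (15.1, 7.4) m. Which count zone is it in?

-2.21·15.1 + 1.32·7.4 = -23.603, which is < -2.7
-1.59·15.1 + 0.32·7.4 = -21.641, which is < -16.0
1·15.1 + 0.09·7.4 = 15.766, which is > 14.6
This sign pattern matches T.

T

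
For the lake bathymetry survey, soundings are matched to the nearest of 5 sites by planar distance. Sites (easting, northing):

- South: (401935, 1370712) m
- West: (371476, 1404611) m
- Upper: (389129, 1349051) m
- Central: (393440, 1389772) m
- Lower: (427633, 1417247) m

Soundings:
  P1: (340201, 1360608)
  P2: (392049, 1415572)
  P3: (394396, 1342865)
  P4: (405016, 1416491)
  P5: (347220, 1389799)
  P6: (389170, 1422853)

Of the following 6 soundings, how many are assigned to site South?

P1 → Upper
P2 → West
P3 → Upper
P4 → Lower
P5 → West
P6 → West
0 of the 6 go to South.

0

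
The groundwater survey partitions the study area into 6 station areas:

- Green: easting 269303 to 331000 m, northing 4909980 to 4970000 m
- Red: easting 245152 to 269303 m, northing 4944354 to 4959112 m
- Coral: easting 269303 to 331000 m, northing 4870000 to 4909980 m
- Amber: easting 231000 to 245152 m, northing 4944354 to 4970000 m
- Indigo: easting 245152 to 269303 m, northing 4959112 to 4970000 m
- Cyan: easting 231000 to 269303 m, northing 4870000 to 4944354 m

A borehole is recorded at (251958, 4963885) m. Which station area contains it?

Indigo

The point has easting = 251958 and northing = 4963885.
Only Indigo satisfies 245152 ≤ easting ≤ 269303 and 4959112 ≤ northing ≤ 4970000.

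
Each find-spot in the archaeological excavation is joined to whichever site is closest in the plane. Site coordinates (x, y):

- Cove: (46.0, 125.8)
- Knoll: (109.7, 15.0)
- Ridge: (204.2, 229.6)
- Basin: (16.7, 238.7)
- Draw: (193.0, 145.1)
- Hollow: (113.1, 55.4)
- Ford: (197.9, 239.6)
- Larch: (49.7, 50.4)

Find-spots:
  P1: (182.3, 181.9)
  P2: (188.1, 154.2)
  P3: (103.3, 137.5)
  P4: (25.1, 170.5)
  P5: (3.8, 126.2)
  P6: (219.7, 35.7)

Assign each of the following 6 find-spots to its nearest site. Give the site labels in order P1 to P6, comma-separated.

P1 → Draw (d²=1468.73)
P2 → Draw (d²=106.82)
P3 → Cove (d²=3420.18)
P4 → Cove (d²=2434.90)
P5 → Cove (d²=1781.00)
P6 → Hollow (d²=11751.65)

Draw, Draw, Cove, Cove, Cove, Hollow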